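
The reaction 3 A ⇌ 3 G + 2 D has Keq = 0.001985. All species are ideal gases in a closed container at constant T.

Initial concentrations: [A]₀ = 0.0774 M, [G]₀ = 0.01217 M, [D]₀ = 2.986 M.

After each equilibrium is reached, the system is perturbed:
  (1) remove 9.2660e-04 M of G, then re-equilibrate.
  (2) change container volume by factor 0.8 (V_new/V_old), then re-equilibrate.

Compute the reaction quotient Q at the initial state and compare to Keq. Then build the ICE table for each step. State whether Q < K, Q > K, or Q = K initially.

Q₀ = 0.03466; Q > K (proceeds reverse)

Q₀ = 0.03466 vs Keq = 0.001985 ⇒ Q>K, reverse
Step 1:
                  A         G         D
  Initial    0.0774   0.01217     2.986
  Change   0.007047 -0.007047 -0.004698
  Equil     0.08445  0.005123     2.981
  solve Keq expr → x = -0.002349; check Q = 0.001985
Then remove 9.2660e-04 M of G.
Step 2:
                  A         G         D
  Initial   0.08445  0.004197     2.981
  Change  -8.7298e-04 8.7298e-04 5.8198e-04
  Equil     0.08357   0.00507     2.982
  solve Keq expr → x = 2.9099e-04; check Q = 0.001985
Then change container volume by factor 0.8 (V_new/V_old).
Step 3:
                  A         G         D
  Initial    0.1045  0.006337     3.727
  Change  8.3194e-04 -8.3194e-04 -5.5463e-04
  Equil      0.1053  0.005505     3.727
  solve Keq expr → x = -2.7731e-04; check Q = 0.001985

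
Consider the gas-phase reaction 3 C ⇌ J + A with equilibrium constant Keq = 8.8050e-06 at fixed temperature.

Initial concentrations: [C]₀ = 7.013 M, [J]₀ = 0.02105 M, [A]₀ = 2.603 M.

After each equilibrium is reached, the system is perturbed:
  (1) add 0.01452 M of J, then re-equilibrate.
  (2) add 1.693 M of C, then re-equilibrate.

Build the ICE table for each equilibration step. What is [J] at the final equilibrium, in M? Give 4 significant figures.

[J]_eq = 0.00234 M

Q₀ = 1.5886e-04 vs Keq = 8.8050e-06 ⇒ Q>K, reverse
Step 1:
                   C          J          A
  I            7.013    0.02105      2.603
  C          0.05953   -0.01984   -0.01984
  E            7.073   0.001206      2.583
  solve Keq expr → x = -0.01984; check Q = 8.8050e-06
Then add 0.01452 M of J.
Step 2:
                   C          J          A
  I            7.073    0.01573      2.583
  C          0.04347   -0.01449   -0.01449
  E            7.116   0.001235      2.569
  solve Keq expr → x = -0.01449; check Q = 8.8050e-06
Then add 1.693 M of C.
Step 3:
                   C          J          A
  I            8.809   0.001235      2.569
  C        -0.003313   0.001104   0.001104
  E            8.806    0.00234       2.57
  solve Keq expr → x = 0.001104; check Q = 8.8050e-06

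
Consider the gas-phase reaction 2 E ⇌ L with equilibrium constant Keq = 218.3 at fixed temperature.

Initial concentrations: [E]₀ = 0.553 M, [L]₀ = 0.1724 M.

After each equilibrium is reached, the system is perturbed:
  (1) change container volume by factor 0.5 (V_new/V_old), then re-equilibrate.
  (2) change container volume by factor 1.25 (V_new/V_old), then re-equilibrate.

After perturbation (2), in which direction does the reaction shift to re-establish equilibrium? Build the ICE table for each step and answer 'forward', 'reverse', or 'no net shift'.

Direction: reverse

Q₀ = 0.5638 vs Keq = 218.3 ⇒ Q<K, forward
Step 1:
                    E           L
  init          0.553      0.1724
  Δ           -0.5088      0.2544
  eq          0.04422      0.4268
  solve Keq expr → x = 0.2544; check Q = 218.3
Then change container volume by factor 0.5 (V_new/V_old).
Step 2:
                    E           L
  init        0.08843      0.8536
  Δ          -0.02544     0.01272
  eq            0.063      0.8663
  solve Keq expr → x = 0.01272; check Q = 218.3
Then change container volume by factor 1.25 (V_new/V_old).
Step 3:
                    E           L
  init         0.0504       0.693
  Δ           0.00583   -0.002915
  eq          0.05623      0.6901
  solve Keq expr → x = -0.002915; check Q = 218.3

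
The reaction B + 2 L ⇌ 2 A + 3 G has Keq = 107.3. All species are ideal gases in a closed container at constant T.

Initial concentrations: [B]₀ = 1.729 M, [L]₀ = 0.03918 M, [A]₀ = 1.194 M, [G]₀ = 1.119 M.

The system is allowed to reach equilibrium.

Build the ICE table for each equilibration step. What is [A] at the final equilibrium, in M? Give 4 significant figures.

[A]_eq = 1.144 M

Q₀ = 752.6 vs Keq = 107.3 ⇒ Q>K, reverse
Step 1:
                   B          L          A          G
  I            1.729    0.03918      1.194      1.119
  C          0.02491    0.04982   -0.04982   -0.07473
  E            1.754      0.089      1.144      1.044
  solve Keq expr → x = -0.02491; check Q = 107.3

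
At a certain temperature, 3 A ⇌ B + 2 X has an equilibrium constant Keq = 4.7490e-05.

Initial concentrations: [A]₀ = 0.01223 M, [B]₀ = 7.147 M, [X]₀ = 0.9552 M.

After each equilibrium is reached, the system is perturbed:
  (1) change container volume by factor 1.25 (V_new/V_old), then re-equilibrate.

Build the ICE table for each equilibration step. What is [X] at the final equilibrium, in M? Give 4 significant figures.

[X]_eq = 0.003681 M

Q₀ = 3.5648e+06 vs Keq = 4.7490e-05 ⇒ Q>K, reverse
Step 1:
                  A         B         X
  Initial   0.01223     7.147    0.9552
  Change      1.426   -0.4753   -0.9506
  Equil       1.438     6.672  0.004601
  solve Keq expr → x = -0.4753; check Q = 4.7490e-05
Then change container volume by factor 1.25 (V_new/V_old).
Step 2:
                  A         B         X
  Initial     1.151     5.337  0.003681
  Change          0         0         0
  Equil       1.151     5.337  0.003681
  solve Keq expr → x = 0; check Q = 4.7490e-05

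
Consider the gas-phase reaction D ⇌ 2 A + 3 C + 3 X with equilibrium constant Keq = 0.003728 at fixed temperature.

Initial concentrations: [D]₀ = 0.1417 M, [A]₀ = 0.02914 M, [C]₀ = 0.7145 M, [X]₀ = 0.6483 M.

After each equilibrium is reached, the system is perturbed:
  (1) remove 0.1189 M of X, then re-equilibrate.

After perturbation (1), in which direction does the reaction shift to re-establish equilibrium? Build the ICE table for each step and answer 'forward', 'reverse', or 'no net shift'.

Direction: forward

Q₀ = 5.9559e-04 vs Keq = 0.003728 ⇒ Q<K, forward
Step 1:
                   D          A          C          X
  Initial     0.1417    0.02914     0.7145     0.6483
  Change    -0.01423    0.02846    0.04269    0.04269
  Equil       0.1275     0.0576     0.7572      0.691
  solve Keq expr → x = 0.01423; check Q = 0.003728
Then remove 0.1189 M of X.
Step 2:
                   D          A          C          X
  Initial     0.1275     0.0576     0.7572     0.5721
  Change   -0.005745    0.01149    0.01724    0.01724
  Equil       0.1217    0.06909     0.7744     0.5893
  solve Keq expr → x = 0.005745; check Q = 0.003728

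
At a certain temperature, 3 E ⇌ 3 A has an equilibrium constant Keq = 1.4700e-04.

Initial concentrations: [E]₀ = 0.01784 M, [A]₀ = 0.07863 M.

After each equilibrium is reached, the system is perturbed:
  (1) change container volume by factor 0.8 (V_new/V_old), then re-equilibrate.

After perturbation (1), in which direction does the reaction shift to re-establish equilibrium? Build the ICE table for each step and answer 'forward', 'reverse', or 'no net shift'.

Direction: no net shift

Q₀ = 85.62 vs Keq = 1.4700e-04 ⇒ Q>K, reverse
Step 1:
                  E         A
  Initial   0.01784   0.07863
  Change    0.07379  -0.07379
  Equil     0.09163  0.004836
  solve Keq expr → x = -0.0246; check Q = 1.4700e-04
Then change container volume by factor 0.8 (V_new/V_old).
Step 2:
                  E         A
  Initial    0.1145  0.006045
  Change          0         0
  Equil      0.1145  0.006045
  solve Keq expr → x = 0; check Q = 1.4700e-04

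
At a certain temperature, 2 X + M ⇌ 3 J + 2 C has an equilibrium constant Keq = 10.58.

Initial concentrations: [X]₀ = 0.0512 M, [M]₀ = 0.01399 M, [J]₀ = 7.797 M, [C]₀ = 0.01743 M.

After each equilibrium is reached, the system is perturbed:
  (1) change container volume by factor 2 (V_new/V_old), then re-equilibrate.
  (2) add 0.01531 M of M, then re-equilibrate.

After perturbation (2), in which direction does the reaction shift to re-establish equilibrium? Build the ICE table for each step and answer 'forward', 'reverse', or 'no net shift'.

Direction: forward

Q₀ = 3927 vs Keq = 10.58 ⇒ Q>K, reverse
Step 1:
                   X          M          J          C
  I           0.0512    0.01399      7.797    0.01743
  C          0.01594   0.007968   -0.02391   -0.01594
  E          0.06714    0.02196      7.773   0.001493
  solve Keq expr → x = -0.007968; check Q = 10.58
Then change container volume by factor 2 (V_new/V_old).
Step 2:
                   X          M          J          C
  I          0.03357    0.01098      3.887 7.4659e-04
  C       -6.9201e-04 -3.4600e-04   0.001038 6.9201e-04
  E          0.03288    0.01063      3.888   0.001439
  solve Keq expr → x = 3.4600e-04; check Q = 10.58
Then add 0.01531 M of M.
Step 3:
                   X          M          J          C
  I          0.03288    0.02594      3.888   0.001439
  C       -7.4115e-04 -3.7057e-04   0.001112 7.4115e-04
  E          0.03214    0.02557      3.889    0.00218
  solve Keq expr → x = 3.7057e-04; check Q = 10.58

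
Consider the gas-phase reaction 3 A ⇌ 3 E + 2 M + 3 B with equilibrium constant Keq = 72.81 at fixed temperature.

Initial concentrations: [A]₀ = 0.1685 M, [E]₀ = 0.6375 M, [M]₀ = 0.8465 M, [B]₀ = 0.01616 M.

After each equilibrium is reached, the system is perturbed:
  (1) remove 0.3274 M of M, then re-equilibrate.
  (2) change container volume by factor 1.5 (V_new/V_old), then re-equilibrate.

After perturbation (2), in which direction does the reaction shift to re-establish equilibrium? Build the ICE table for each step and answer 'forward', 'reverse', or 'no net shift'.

Q₀ = 1.6376e-04 vs Keq = 72.81 ⇒ Q<K, forward
Step 1:
                   A          E          M          B
  I           0.1685     0.6375     0.8465    0.01616
  C          -0.1405     0.1405    0.09366     0.1405
  E          0.02801      0.778     0.9402     0.1567
  solve Keq expr → x = 0.04683; check Q = 72.81
Then remove 0.3274 M of M.
Step 2:
                   A          E          M          B
  I          0.02801      0.778     0.6128     0.1567
  C        -0.005901   0.005901   0.003934   0.005901
  E          0.02211     0.7839     0.6167     0.1626
  solve Keq expr → x = 0.001967; check Q = 72.81
Then change container volume by factor 1.5 (V_new/V_old).
Step 3:
                   A          E          M          B
  I          0.01474     0.5226     0.4111     0.1084
  C        -0.006624   0.006624   0.004416   0.006624
  E         0.008115     0.5292     0.4155      0.115
  solve Keq expr → x = 0.002208; check Q = 72.81

Direction: forward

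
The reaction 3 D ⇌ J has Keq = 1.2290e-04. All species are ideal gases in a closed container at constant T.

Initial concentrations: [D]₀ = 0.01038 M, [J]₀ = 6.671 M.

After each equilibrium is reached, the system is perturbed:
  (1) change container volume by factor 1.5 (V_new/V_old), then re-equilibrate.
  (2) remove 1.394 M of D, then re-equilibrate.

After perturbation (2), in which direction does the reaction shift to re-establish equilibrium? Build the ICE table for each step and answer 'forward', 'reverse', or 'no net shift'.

Q₀ = 5.9648e+06 vs Keq = 1.2290e-04 ⇒ Q>K, reverse
Step 1:
                    D           J
  init        0.01038       6.671
  Δ              17.9      -5.965
  eq            17.91      0.7056
  solve Keq expr → x = -5.965; check Q = 1.2290e-04
Then change container volume by factor 1.5 (V_new/V_old).
Step 2:
                    D           J
  init          11.94      0.4704
  Δ             0.672      -0.224
  eq            12.61      0.2464
  solve Keq expr → x = -0.224; check Q = 1.2290e-04
Then remove 1.394 M of D.
Step 3:
                    D           J
  init          11.22      0.2464
  Δ            0.1919    -0.06397
  eq            11.41      0.1824
  solve Keq expr → x = -0.06397; check Q = 1.2290e-04

Direction: reverse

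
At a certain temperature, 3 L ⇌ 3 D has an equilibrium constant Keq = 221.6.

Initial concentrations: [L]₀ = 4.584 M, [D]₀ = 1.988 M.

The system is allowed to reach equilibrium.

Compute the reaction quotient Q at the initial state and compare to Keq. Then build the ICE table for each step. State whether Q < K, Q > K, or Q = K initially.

Q₀ = 0.08157; Q < K (proceeds forward)

Q₀ = 0.08157 vs Keq = 221.6 ⇒ Q<K, forward
Step 1:
                   L          D
  I            4.584      1.988
  C           -3.652      3.652
  E            0.932       5.64
  solve Keq expr → x = 1.217; check Q = 221.6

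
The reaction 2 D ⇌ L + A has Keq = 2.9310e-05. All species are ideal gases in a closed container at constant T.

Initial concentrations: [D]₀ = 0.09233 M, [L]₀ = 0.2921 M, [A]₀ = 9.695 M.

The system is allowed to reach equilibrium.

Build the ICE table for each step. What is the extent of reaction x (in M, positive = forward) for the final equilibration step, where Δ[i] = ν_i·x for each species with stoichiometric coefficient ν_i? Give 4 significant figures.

Q₀ = 332.2 vs Keq = 2.9310e-05 ⇒ Q>K, reverse
Step 1:
                   D          L          A
  init       0.09233     0.2921      9.695
  Δ           0.5842    -0.2921    -0.2921
  eq          0.6765 1.4267e-06      9.403
  solve Keq expr → x = -0.2921; check Q = 2.9310e-05

x = -0.2921 M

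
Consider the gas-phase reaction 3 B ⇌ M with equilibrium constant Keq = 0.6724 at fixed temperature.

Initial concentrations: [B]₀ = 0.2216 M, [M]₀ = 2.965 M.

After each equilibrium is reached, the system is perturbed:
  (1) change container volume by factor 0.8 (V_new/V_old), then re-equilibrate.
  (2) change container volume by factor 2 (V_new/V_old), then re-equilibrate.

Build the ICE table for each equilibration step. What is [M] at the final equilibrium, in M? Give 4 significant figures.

Q₀ = 272.5 vs Keq = 0.6724 ⇒ Q>K, reverse
Step 1:
                   B          M
  init        0.2216      2.965
  Δ            1.332     -0.444
  eq           1.554      2.521
  solve Keq expr → x = -0.444; check Q = 0.6724
Then change container volume by factor 0.8 (V_new/V_old).
Step 2:
                   B          M
  init         1.942      3.151
  Δ          -0.2536    0.08453
  eq           1.688      3.236
  solve Keq expr → x = 0.08453; check Q = 0.6724
Then change container volume by factor 2 (V_new/V_old).
Step 3:
                   B          M
  init        0.8442      1.618
  Δ           0.4528    -0.1509
  eq           1.297      1.467
  solve Keq expr → x = -0.1509; check Q = 0.6724

[M]_eq = 1.467 M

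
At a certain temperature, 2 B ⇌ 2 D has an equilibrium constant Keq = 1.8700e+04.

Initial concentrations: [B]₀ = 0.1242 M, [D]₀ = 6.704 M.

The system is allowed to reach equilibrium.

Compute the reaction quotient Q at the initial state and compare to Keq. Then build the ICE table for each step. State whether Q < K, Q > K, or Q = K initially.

Q₀ = 2914 vs Keq = 1.8700e+04 ⇒ Q<K, forward
Step 1:
                    B           D
  I            0.1242       6.704
  C          -0.07463     0.07463
  E           0.04957       6.779
  solve Keq expr → x = 0.03731; check Q = 1.8700e+04

Q₀ = 2914; Q < K (proceeds forward)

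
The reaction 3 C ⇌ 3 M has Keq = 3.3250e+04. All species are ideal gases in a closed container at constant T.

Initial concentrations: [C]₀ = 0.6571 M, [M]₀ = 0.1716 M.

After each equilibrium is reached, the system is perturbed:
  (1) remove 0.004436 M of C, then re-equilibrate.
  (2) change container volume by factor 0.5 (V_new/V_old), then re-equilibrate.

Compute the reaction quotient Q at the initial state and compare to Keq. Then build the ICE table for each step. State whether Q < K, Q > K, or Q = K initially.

Q₀ = 0.01781 vs Keq = 3.3250e+04 ⇒ Q<K, forward
Step 1:
                  C         M
  I          0.6571    0.1716
  C         -0.6321    0.6321
  E         0.02499    0.8037
  solve Keq expr → x = 0.2107; check Q = 3.3250e+04
Then remove 0.004436 M of C.
Step 2:
                  C         M
  I         0.02056    0.8037
  C        0.004302 -0.004302
  E         0.02486    0.7994
  solve Keq expr → x = -0.001434; check Q = 3.3250e+04
Then change container volume by factor 0.5 (V_new/V_old).
Step 3:
                  C         M
  I         0.04972     1.599
  C               0         0
  E         0.04972     1.599
  solve Keq expr → x = 0; check Q = 3.3250e+04

Q₀ = 0.01781; Q < K (proceeds forward)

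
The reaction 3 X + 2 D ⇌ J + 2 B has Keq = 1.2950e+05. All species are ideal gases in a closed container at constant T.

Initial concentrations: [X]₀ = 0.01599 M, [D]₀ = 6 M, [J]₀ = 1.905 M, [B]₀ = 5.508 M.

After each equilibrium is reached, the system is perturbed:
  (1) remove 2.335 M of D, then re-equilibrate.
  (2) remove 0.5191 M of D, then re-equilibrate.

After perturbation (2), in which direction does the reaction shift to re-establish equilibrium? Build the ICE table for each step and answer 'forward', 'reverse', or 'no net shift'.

Direction: reverse

Q₀ = 3.9268e+05 vs Keq = 1.2950e+05 ⇒ Q>K, reverse
Step 1:
                    X           D           J           B
  Initial     0.01599           6       1.905       5.508
  Change     0.007119    0.004746   -0.002373   -0.004746
  Equil       0.02311       6.005       1.903       5.503
  solve Keq expr → x = -0.002373; check Q = 1.2950e+05
Then remove 2.335 M of D.
Step 2:
                    X           D           J           B
  Initial     0.02311        3.67       1.903       5.503
  Change     0.008905    0.005937   -0.002968   -0.005937
  Equil       0.03201       3.676         1.9       5.497
  solve Keq expr → x = -0.002968; check Q = 1.2950e+05
Then remove 0.5191 M of D.
Step 3:
                    X           D           J           B
  Initial     0.03201       3.157         1.9       5.497
  Change     0.003386    0.002258   -0.001129   -0.002258
  Equil        0.0354       3.159       1.899       5.495
  solve Keq expr → x = -0.001129; check Q = 1.2950e+05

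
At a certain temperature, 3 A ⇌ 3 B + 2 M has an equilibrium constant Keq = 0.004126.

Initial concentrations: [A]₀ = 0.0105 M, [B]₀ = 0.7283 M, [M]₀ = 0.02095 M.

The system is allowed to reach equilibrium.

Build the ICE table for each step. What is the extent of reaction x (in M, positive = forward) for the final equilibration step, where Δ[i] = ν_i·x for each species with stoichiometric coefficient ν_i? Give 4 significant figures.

x = -0.01003 M

Q₀ = 146.5 vs Keq = 0.004126 ⇒ Q>K, reverse
Step 1:
                  A         B         M
  I          0.0105    0.7283   0.02095
  C         0.03008  -0.03008  -0.02005
  E         0.04058    0.6982 8.9984e-04
  solve Keq expr → x = -0.01003; check Q = 0.004126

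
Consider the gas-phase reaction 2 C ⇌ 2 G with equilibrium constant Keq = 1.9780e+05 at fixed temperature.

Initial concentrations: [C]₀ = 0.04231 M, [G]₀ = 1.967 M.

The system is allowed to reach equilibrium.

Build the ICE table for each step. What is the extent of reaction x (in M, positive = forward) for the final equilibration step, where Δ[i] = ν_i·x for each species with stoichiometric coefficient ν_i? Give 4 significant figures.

Q₀ = 2161 vs Keq = 1.9780e+05 ⇒ Q<K, forward
Step 1:
                   C          G
  Initial    0.04231      1.967
  Change     -0.0378     0.0378
  Equil     0.004508      2.005
  solve Keq expr → x = 0.0189; check Q = 1.9780e+05

x = 0.0189 M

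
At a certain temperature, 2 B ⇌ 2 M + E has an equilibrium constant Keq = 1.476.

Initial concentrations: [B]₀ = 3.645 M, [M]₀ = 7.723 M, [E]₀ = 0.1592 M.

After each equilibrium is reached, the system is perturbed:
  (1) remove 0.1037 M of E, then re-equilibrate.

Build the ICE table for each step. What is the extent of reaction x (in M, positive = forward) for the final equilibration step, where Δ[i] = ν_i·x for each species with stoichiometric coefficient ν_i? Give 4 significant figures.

x = 0.07226 M

Q₀ = 0.7147 vs Keq = 1.476 ⇒ Q<K, forward
Step 1:
                   B          M          E
  Initial      3.645      7.723     0.1592
  Change     -0.2272     0.2272     0.1136
  Equil        3.418       7.95     0.2728
  solve Keq expr → x = 0.1136; check Q = 1.476
Then remove 0.1037 M of E.
Step 2:
                   B          M          E
  Initial      3.418       7.95     0.1691
  Change     -0.1445     0.1445    0.07226
  Equil        3.273      8.095     0.2414
  solve Keq expr → x = 0.07226; check Q = 1.476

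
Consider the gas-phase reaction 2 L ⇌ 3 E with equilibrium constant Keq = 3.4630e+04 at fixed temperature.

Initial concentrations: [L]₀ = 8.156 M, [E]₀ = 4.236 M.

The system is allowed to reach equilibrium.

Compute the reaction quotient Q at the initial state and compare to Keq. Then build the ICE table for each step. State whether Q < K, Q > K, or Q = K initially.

Q₀ = 1.143; Q < K (proceeds forward)

Q₀ = 1.143 vs Keq = 3.4630e+04 ⇒ Q<K, forward
Step 1:
                    L           E
  I             8.156       4.236
  C            -7.813       11.72
  E            0.3425       15.96
  solve Keq expr → x = 3.907; check Q = 3.4630e+04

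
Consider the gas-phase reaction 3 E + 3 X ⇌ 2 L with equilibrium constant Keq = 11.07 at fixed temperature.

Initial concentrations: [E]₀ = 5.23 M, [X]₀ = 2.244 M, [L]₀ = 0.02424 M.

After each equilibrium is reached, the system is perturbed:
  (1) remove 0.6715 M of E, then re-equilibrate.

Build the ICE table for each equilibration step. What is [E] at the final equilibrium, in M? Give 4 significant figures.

Q₀ = 3.6349e-07 vs Keq = 11.07 ⇒ Q<K, forward
Step 1:
                    E           X           L
  init           5.23       2.244     0.02424
  Δ            -2.066      -2.066       1.378
  eq            3.164      0.1776       1.402
  solve Keq expr → x = 0.6888; check Q = 11.07
Then remove 0.6715 M of E.
Step 2:
                    E           X           L
  init          2.492      0.1776       1.402
  Δ           0.04128     0.04128    -0.02752
  eq            2.533      0.2189       1.374
  solve Keq expr → x = -0.01376; check Q = 11.07

[E]_eq = 2.533 M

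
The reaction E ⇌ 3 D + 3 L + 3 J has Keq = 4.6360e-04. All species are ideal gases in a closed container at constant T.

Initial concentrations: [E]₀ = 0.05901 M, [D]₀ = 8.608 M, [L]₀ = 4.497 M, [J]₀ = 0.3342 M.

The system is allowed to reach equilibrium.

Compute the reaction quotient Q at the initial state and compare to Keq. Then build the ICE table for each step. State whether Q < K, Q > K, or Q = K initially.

Q₀ = 3.6692e+04 vs Keq = 4.6360e-04 ⇒ Q>K, reverse
Step 1:
                   E          D          L          J
  I          0.05901      8.608      4.497     0.3342
  C            0.111     -0.333     -0.333     -0.333
  E             0.17      8.275      4.164   0.001244
  solve Keq expr → x = -0.111; check Q = 4.6360e-04

Q₀ = 3.6692e+04; Q > K (proceeds reverse)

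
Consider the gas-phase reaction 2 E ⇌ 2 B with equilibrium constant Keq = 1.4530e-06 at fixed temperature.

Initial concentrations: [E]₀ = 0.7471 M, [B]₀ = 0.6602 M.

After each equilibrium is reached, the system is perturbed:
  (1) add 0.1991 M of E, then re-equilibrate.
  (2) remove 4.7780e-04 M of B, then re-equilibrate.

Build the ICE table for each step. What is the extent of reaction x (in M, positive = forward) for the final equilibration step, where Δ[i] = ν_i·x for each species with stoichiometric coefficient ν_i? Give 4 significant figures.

Q₀ = 0.7809 vs Keq = 1.4530e-06 ⇒ Q>K, reverse
Step 1:
                  E         B
  I          0.7471    0.6602
  C          0.6585   -0.6585
  E           1.406  0.001694
  solve Keq expr → x = -0.3293; check Q = 1.4530e-06
Then add 0.1991 M of E.
Step 2:
                  E         B
  I           1.605  0.001694
  C       -2.3971e-04 2.3971e-04
  E           1.604  0.001934
  solve Keq expr → x = 1.1985e-04; check Q = 1.4530e-06
Then remove 4.7780e-04 M of B.
Step 3:
                  E         B
  I           1.604  0.001456
  C       -4.7722e-04 4.7722e-04
  E           1.604  0.001933
  solve Keq expr → x = 2.3861e-04; check Q = 1.4530e-06

x = 2.3861e-04 M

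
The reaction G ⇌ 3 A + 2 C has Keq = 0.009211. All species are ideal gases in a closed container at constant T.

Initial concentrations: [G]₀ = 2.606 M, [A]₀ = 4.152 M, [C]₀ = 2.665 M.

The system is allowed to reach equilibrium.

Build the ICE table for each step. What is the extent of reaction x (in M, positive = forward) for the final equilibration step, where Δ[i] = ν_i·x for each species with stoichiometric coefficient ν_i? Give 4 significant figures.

x = -1.162 M

Q₀ = 195.1 vs Keq = 0.009211 ⇒ Q>K, reverse
Step 1:
                   G          A          C
  Initial      2.606      4.152      2.665
  Change       1.162     -3.485     -2.323
  Equil        3.768     0.6672     0.3418
  solve Keq expr → x = -1.162; check Q = 0.009211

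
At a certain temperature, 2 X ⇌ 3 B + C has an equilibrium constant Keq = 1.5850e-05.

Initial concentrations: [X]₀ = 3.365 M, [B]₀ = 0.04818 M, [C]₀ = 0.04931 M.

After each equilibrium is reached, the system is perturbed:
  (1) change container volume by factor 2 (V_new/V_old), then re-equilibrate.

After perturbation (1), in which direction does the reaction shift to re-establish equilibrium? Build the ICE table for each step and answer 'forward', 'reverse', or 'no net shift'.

Q₀ = 4.8704e-07 vs Keq = 1.5850e-05 ⇒ Q<K, forward
Step 1:
                    X           B           C
  init          3.365     0.04818     0.04931
  Δ          -0.05531     0.08297     0.02766
  eq             3.31      0.1311     0.07697
  solve Keq expr → x = 0.02766; check Q = 1.5850e-05
Then change container volume by factor 2 (V_new/V_old).
Step 2:
                    X           B           C
  init          1.655     0.06557     0.03848
  Δ          -0.02001     0.03002     0.01001
  eq            1.635      0.0956     0.04849
  solve Keq expr → x = 0.01001; check Q = 1.5850e-05

Direction: forward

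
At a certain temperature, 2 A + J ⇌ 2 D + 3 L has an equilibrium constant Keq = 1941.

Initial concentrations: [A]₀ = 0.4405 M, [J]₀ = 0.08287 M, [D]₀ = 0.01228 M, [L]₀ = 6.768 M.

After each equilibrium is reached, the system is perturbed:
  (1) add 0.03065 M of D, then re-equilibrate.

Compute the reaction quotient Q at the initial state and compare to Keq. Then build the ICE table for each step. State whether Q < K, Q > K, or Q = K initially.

Q₀ = 2.907; Q < K (proceeds forward)

Q₀ = 2.907 vs Keq = 1941 ⇒ Q<K, forward
Step 1:
                    A           J           D           L
  init         0.4405     0.08287     0.01228       6.768
  Δ           -0.1141    -0.05706      0.1141      0.1712
  eq           0.3264     0.02581      0.1264       6.939
  solve Keq expr → x = 0.05706; check Q = 1941
Then add 0.03065 M of D.
Step 2:
                    A           J           D           L
  init         0.3264     0.02581       0.157       6.939
  Δ           0.01162     0.00581    -0.01162    -0.01743
  eq            0.338     0.03162      0.1454       6.922
  solve Keq expr → x = -0.00581; check Q = 1941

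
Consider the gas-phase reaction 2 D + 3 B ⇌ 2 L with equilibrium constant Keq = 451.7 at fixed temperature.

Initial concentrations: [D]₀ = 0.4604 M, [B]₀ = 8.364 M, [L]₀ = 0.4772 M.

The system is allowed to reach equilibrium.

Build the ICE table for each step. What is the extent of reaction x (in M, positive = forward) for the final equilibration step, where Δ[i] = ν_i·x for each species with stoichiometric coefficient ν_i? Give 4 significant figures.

x = 0.2292 M

Q₀ = 0.001836 vs Keq = 451.7 ⇒ Q<K, forward
Step 1:
                  D         B         L
  init       0.4604     8.364    0.4772
  Δ         -0.4583   -0.6875    0.4583
  eq        0.00207     7.677    0.9355
  solve Keq expr → x = 0.2292; check Q = 451.7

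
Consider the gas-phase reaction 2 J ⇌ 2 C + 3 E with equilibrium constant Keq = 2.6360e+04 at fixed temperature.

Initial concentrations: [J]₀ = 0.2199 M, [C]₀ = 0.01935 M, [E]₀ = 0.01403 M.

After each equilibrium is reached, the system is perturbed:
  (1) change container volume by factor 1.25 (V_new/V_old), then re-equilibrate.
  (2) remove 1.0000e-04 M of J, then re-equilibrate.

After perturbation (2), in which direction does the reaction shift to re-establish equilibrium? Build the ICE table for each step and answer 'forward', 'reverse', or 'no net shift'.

Direction: reverse

Q₀ = 2.1384e-08 vs Keq = 2.6360e+04 ⇒ Q<K, forward
Step 1:
                  J         C         E
  I          0.2199   0.01935   0.01403
  C         -0.2196    0.2196    0.3294
  E       2.9622e-04     0.239    0.3434
  solve Keq expr → x = 0.1098; check Q = 2.6360e+04
Then change container volume by factor 1.25 (V_new/V_old).
Step 2:
                  J         C         E
  I       2.3697e-04    0.1912    0.2747
  C       -6.7256e-05 6.7256e-05 1.0088e-04
  E       1.6972e-04    0.1912    0.2748
  solve Keq expr → x = 3.3628e-05; check Q = 2.6360e+04
Then remove 1.0000e-04 M of J.
Step 3:
                  J         C         E
  I       6.9717e-05    0.1912    0.2748
  C       9.9773e-05 -9.9773e-05 -1.4966e-04
  E       1.6949e-04    0.1911    0.2747
  solve Keq expr → x = -4.9886e-05; check Q = 2.6360e+04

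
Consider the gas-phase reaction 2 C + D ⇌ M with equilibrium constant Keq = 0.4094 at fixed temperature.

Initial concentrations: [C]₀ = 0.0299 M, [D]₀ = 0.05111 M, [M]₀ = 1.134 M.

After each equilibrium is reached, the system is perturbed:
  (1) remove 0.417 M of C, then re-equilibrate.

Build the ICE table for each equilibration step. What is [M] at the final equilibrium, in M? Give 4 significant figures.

Q₀ = 2.4818e+04 vs Keq = 0.4094 ⇒ Q>K, reverse
Step 1:
                   C          D          M
  Initial     0.0299    0.05111      1.134
  Change       1.285     0.6427    -0.6427
  Equil        1.315     0.6938     0.4913
  solve Keq expr → x = -0.6427; check Q = 0.4094
Then remove 0.417 M of C.
Step 2:
                   C          D          M
  Initial     0.8982     0.6938     0.4913
  Change      0.1996    0.09979   -0.09979
  Equil        1.098     0.7936     0.3915
  solve Keq expr → x = -0.09979; check Q = 0.4094

[M]_eq = 0.3915 M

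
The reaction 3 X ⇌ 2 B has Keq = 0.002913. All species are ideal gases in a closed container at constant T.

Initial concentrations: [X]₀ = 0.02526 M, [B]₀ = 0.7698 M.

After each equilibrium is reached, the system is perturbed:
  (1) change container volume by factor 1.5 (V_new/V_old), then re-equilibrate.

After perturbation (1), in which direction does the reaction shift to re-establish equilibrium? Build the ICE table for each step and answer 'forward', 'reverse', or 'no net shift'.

Direction: reverse

Q₀ = 3.6767e+04 vs Keq = 0.002913 ⇒ Q>K, reverse
Step 1:
                  X         B
  I         0.02526    0.7698
  C           1.063   -0.7085
  E           1.088   0.06126
  solve Keq expr → x = -0.3543; check Q = 0.002913
Then change container volume by factor 1.5 (V_new/V_old).
Step 2:
                  X         B
  I          0.7254   0.04084
  C         0.01018 -0.006789
  E          0.7356   0.03405
  solve Keq expr → x = -0.003395; check Q = 0.002913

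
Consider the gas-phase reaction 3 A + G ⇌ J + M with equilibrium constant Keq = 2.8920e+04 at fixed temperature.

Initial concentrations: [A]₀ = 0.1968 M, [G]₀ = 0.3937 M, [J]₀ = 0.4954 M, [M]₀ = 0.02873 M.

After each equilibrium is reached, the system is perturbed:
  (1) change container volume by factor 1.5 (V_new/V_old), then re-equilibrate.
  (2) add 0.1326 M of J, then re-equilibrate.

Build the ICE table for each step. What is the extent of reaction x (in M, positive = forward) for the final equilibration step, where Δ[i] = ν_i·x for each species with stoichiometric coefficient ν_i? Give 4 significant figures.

Q₀ = 4.743 vs Keq = 2.8920e+04 ⇒ Q<K, forward
Step 1:
                    A           G           J           M
  init         0.1968      0.3937      0.4954     0.02873
  Δ           -0.1796    -0.05986     0.05986     0.05986
  eq          0.01721      0.3338      0.5553     0.08859
  solve Keq expr → x = 0.05986; check Q = 2.8920e+04
Then change container volume by factor 1.5 (V_new/V_old).
Step 2:
                    A           G           J           M
  init        0.01147      0.2226      0.3702     0.05906
  Δ          0.003422    0.001141   -0.001141   -0.001141
  eq          0.01489      0.2237       0.369     0.05792
  solve Keq expr → x = -0.001141; check Q = 2.8920e+04
Then add 0.1326 M of J.
Step 3:
                    A           G           J           M
  init        0.01489      0.2237      0.5016     0.05792
  Δ          0.001538  5.1261e-04 -5.1261e-04 -5.1261e-04
  eq          0.01643      0.2242      0.5011     0.05741
  solve Keq expr → x = -5.1261e-04; check Q = 2.8920e+04

x = -5.1261e-04 M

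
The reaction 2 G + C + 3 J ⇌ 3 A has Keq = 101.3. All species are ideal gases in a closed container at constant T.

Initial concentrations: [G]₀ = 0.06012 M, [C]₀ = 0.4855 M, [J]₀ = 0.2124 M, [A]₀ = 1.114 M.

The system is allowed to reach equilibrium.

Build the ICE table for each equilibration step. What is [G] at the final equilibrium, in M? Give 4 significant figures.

Q₀ = 8.2218e+04 vs Keq = 101.3 ⇒ Q>K, reverse
Step 1:
                    G           C           J           A
  init        0.06012      0.4855      0.2124       1.114
  Δ               0.2     0.09998      0.2999     -0.2999
  eq           0.2601      0.5855      0.5123      0.8141
  solve Keq expr → x = -0.09998; check Q = 101.3

[G]_eq = 0.2601 M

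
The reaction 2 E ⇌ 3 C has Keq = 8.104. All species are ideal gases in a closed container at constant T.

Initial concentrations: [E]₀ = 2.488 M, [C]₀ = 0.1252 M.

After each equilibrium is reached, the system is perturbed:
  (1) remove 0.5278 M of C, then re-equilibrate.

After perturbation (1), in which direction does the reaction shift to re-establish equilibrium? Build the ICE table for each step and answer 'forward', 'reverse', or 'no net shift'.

Q₀ = 3.1704e-04 vs Keq = 8.104 ⇒ Q<K, forward
Step 1:
                  E         C
  init        2.488    0.1252
  Δ          -1.364     2.046
  eq          1.124     2.171
  solve Keq expr → x = 0.682; check Q = 8.104
Then remove 0.5278 M of C.
Step 2:
                  E         C
  init        1.124     1.644
  Δ         -0.1867    0.2801
  eq         0.9372     1.924
  solve Keq expr → x = 0.09337; check Q = 8.104

Direction: forward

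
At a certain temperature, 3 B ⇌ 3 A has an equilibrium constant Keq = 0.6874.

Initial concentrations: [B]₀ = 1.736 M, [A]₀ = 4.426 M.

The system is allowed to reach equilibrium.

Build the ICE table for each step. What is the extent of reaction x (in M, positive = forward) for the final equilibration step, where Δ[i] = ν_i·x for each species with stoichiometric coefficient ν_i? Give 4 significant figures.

Q₀ = 16.57 vs Keq = 0.6874 ⇒ Q>K, reverse
Step 1:
                   B          A
  init         1.736      4.426
  Δ            1.537     -1.537
  eq           3.273      2.889
  solve Keq expr → x = -0.5124; check Q = 0.6874

x = -0.5124 M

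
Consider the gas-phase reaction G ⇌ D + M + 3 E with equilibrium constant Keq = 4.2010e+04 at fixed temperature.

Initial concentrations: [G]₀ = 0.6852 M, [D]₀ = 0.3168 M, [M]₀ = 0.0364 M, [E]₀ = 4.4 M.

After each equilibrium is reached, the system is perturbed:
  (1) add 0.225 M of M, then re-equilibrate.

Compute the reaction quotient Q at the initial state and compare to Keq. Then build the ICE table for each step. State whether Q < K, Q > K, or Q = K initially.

Q₀ = 1.434 vs Keq = 4.2010e+04 ⇒ Q<K, forward
Step 1:
                   G          D          M          E
  init        0.6852     0.3168     0.0364        4.4
  Δ          -0.6806     0.6806     0.6806      2.042
  eq        0.004551     0.9974      0.717      6.442
  solve Keq expr → x = 0.6806; check Q = 4.2010e+04
Then add 0.225 M of M.
Step 2:
                   G          D          M          E
  init      0.004551     0.9974      0.942      6.442
  Δ         0.001399  -0.001399  -0.001399  -0.004198
  eq        0.005951      0.996     0.9406      6.438
  solve Keq expr → x = -0.001399; check Q = 4.2010e+04

Q₀ = 1.434; Q < K (proceeds forward)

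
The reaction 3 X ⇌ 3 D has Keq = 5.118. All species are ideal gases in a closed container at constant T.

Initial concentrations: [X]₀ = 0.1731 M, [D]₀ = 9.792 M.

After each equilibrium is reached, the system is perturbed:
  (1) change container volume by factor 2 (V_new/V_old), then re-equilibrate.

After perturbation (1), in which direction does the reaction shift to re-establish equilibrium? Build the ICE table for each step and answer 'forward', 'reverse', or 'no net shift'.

Q₀ = 1.8102e+05 vs Keq = 5.118 ⇒ Q>K, reverse
Step 1:
                   X          D
  Initial     0.1731      9.792
  Change       3.486     -3.486
  Equil        3.659      6.306
  solve Keq expr → x = -1.162; check Q = 5.118
Then change container volume by factor 2 (V_new/V_old).
Step 2:
                   X          D
  Initial       1.83      3.153
  Change           0          0
  Equil         1.83      3.153
  solve Keq expr → x = 0; check Q = 5.118

Direction: no net shift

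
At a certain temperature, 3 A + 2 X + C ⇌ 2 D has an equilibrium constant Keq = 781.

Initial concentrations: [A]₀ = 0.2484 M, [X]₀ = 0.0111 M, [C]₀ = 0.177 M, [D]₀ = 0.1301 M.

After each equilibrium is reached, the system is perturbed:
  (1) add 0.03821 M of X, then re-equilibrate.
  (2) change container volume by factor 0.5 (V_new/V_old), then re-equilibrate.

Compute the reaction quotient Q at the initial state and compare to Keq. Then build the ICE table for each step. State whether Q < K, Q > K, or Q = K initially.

Q₀ = 5.0638e+04 vs Keq = 781 ⇒ Q>K, reverse
Step 1:
                  A         X         C         D
  Initial    0.2484    0.0111     0.177    0.1301
  Change    0.05301   0.03534   0.01767  -0.03534
  Equil      0.3014   0.04644    0.1947   0.09476
  solve Keq expr → x = -0.01767; check Q = 781
Then add 0.03821 M of X.
Step 2:
                  A         X         C         D
  Initial    0.3014   0.08465    0.1947   0.09476
  Change   -0.02803  -0.01868 -0.009342   0.01868
  Equil      0.2734   0.06597    0.1853    0.1134
  solve Keq expr → x = 0.009342; check Q = 781
Then change container volume by factor 0.5 (V_new/V_old).
Step 3:
                  A         X         C         D
  Initial    0.5468    0.1319    0.3707    0.2269
  Change    -0.1045  -0.06967  -0.03484   0.06967
  Equil      0.4423   0.06226    0.3358    0.2966
  solve Keq expr → x = 0.03484; check Q = 781

Q₀ = 5.0638e+04; Q > K (proceeds reverse)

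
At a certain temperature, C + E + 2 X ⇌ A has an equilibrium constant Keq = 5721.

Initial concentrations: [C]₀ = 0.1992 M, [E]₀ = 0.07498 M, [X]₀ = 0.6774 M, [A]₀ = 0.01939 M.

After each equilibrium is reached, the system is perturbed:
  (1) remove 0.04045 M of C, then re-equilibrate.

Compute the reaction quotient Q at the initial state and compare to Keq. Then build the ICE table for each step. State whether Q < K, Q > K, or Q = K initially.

Q₀ = 2.829; Q < K (proceeds forward)

Q₀ = 2.829 vs Keq = 5721 ⇒ Q<K, forward
Step 1:
                   C          E          X          A
  I           0.1992    0.07498     0.6774    0.01939
  C         -0.07451   -0.07451     -0.149    0.07451
  E           0.1247 4.7147e-04     0.5284     0.0939
  solve Keq expr → x = 0.07451; check Q = 5721
Then remove 0.04045 M of C.
Step 2:
                   C          E          X          A
  I          0.08424 4.7147e-04     0.5284     0.0939
  C       2.2174e-04 2.2174e-04 4.4349e-04 -2.2174e-04
  E          0.08446 6.9321e-04     0.5288    0.09368
  solve Keq expr → x = -2.2174e-04; check Q = 5721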